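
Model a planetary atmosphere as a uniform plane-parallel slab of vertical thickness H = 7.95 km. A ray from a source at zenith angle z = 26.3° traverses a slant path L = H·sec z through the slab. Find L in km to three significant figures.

8.87 km

sec z = 1/cos 26.3° = 1.1155.
L = 7.95 × 1.1155 = 8.868 km.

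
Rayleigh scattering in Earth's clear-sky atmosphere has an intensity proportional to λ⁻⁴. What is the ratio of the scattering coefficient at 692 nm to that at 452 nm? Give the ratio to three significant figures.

Rayleigh scattering ∝ λ⁻⁴, so the ratio of coefficients is the inverse fourth power of the wavelength ratio.
σ(692)/σ(452) = (452/692)⁴ = (0.6532)⁴ = 0.182.

0.182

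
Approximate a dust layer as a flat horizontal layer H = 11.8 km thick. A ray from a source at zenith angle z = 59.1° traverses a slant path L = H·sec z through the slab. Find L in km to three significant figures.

23.0 km

sec z = 1/cos 59.1° = 1.9473.
L = 11.8 × 1.9473 = 22.978 km.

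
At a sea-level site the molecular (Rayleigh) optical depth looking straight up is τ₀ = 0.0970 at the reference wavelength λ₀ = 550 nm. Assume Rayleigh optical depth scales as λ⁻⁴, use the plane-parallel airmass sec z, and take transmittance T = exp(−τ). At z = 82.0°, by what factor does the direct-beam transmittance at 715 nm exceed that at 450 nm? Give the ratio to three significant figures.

Airmass: sec 82.0° = 7.1853.
τ(715 nm) = 0.0970 × (550/715)⁴ × 7.1853 = 0.0970 × 0.3501 × 7.1853 = 0.2440.
τ(450 nm) = 0.0970 × (550/450)⁴ × 7.1853 = 0.0970 × 2.2315 × 7.1853 = 1.5553.
T(715)/T(450) = exp(τ_B − τ_A) = exp(1.3113) = 3.7109.

3.71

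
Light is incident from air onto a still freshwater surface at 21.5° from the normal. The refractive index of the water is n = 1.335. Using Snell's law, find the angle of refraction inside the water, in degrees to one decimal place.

15.9°

Snell: sin θ_r = sin θ_i / n = sin 21.5° / 1.335 = 0.3665 / 1.335 = 0.2745.
θ_r = arcsin(0.2745) = 15.93°.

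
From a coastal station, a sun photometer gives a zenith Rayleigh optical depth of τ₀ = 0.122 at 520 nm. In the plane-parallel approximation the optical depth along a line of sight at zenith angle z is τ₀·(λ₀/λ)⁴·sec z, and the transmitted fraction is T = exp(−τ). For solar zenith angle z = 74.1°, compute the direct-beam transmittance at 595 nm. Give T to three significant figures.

sec 74.1° = 3.6502.
τ = 0.122 × (520/595)⁴ × 3.6502 = 0.122 × 0.5834 × 3.6502 = 0.2598.
T = exp(−0.2598) = 0.7712.

0.771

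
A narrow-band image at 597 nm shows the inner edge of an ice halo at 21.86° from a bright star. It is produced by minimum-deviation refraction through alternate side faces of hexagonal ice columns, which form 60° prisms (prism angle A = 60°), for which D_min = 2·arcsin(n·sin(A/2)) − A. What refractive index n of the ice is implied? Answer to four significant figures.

1.310

Rearranging: n = sin((D_min + A)/2) / sin(A/2).
(D_min + A)/2 = (21.86° + 60°)/2 = 40.930°.
n = sin 40.930° / sin 30° = 0.6551 / 0.5000 = 1.3103.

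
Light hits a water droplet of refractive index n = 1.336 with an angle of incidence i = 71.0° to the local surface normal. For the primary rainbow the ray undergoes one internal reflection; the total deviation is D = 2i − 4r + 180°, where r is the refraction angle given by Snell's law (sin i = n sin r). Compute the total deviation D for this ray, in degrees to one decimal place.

sin r = sin 71.0° / 1.336 = 0.9455/1.336 = 0.7077; r = 45.05°.
D = 2·71.0° − 4·45.05° + 180° = 142.00° − 180.20° + 180° = 141.80°.

141.8°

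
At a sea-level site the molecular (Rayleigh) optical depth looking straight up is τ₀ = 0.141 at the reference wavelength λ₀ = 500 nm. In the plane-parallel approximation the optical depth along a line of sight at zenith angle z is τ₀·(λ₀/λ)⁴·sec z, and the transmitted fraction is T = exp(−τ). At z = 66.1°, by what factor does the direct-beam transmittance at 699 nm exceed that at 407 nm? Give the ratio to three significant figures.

2.02

Airmass: sec 66.1° = 2.4683.
τ(699 nm) = 0.141 × (500/699)⁴ × 2.4683 = 0.141 × 0.2618 × 2.4683 = 0.0911.
τ(407 nm) = 0.141 × (500/407)⁴ × 2.4683 = 0.141 × 2.2777 × 2.4683 = 0.7927.
T(699)/T(407) = exp(τ_B − τ_A) = exp(0.7016) = 2.0170.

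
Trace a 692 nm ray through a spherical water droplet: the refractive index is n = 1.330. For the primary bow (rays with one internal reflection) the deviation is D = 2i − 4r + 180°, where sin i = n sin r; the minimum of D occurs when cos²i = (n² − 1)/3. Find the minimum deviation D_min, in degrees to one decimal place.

137.5°

cos²i = (1.76890 − 1)/3 = 0.25630; i = arccos(0.50626) = 59.585°.
sin r = sin 59.585°/1.330 = 0.64841; r = 40.422°.
D_min = 2·59.585° − 4·40.422° + 180° = 137.484°.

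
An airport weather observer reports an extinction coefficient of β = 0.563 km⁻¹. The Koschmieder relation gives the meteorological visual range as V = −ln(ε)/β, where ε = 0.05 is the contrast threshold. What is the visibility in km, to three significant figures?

5.32 km

V = −ln(0.05) / 0.563 = 2.996 / 0.563 = 5.3210 km.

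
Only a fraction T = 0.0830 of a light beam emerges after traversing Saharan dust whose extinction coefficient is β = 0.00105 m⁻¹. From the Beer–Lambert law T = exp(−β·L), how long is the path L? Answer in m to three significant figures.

2370 m

Beer–Lambert: T = exp(−βL) ⇒ L = −ln(T)/β = −ln(0.0830)/0.00105 = 2.4889/0.00105 = 2370 m.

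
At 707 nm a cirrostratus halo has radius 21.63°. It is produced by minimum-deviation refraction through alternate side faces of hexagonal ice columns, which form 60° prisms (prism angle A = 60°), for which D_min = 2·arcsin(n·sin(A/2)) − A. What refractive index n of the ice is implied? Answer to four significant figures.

Rearranging: n = sin((D_min + A)/2) / sin(A/2).
(D_min + A)/2 = (21.63° + 60°)/2 = 40.815°.
n = sin 40.815° / sin 30° = 0.6536 / 0.5000 = 1.3072.

1.307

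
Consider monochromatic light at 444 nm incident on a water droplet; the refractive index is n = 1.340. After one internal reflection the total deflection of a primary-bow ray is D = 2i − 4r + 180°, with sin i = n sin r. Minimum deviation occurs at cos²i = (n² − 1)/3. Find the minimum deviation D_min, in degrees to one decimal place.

138.9°

cos²i = (1.79560 − 1)/3 = 0.26520; i = arccos(0.51498) = 59.004°.
sin r = sin 59.004°/1.340 = 0.63971; r = 39.770°.
D_min = 2·59.004° − 4·39.770° + 180° = 138.929°.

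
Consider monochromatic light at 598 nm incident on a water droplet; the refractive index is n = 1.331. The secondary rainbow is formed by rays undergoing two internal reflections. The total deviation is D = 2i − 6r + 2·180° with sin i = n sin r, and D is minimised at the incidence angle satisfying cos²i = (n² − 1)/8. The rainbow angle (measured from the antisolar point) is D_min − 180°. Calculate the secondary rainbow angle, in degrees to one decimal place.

cos²i = (1.77156 − 1)/8 = 0.09645; i = arccos(0.31056) = 71.907°.
sin r = sin 71.907°/1.331 = 0.71417; r = 45.575°.
D_min = 2·71.907° − 6·45.575° + 360° = 230.365°.
Rainbow angle = D_min − 180° = 50.365°.

50.4°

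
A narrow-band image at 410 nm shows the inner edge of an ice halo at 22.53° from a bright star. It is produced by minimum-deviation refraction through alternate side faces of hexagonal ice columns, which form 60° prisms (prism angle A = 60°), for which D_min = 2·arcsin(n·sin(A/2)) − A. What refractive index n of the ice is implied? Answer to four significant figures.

1.319

Rearranging: n = sin((D_min + A)/2) / sin(A/2).
(D_min + A)/2 = (22.53° + 60°)/2 = 41.265°.
n = sin 41.265° / sin 30° = 0.6595 / 0.5000 = 1.3191.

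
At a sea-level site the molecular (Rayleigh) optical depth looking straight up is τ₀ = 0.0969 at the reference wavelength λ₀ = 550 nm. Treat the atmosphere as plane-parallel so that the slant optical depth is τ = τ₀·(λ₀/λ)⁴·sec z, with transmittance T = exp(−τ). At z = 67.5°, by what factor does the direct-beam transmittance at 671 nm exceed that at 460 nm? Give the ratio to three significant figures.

1.50

Airmass: sec 67.5° = 2.6131.
τ(671 nm) = 0.0969 × (550/671)⁴ × 2.6131 = 0.0969 × 0.4514 × 2.6131 = 0.1143.
τ(460 nm) = 0.0969 × (550/460)⁴ × 2.6131 = 0.0969 × 2.0437 × 2.6131 = 0.5175.
T(671)/T(460) = exp(τ_B − τ_A) = exp(0.4032) = 1.4966.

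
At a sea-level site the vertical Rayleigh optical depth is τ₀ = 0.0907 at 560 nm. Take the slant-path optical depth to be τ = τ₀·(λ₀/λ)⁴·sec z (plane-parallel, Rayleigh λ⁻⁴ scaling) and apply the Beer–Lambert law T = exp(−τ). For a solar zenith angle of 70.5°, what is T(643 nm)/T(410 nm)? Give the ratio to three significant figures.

2.20

Airmass: sec 70.5° = 2.9957.
τ(643 nm) = 0.0907 × (560/643)⁴ × 2.9957 = 0.0907 × 0.5753 × 2.9957 = 0.1563.
τ(410 nm) = 0.0907 × (560/410)⁴ × 2.9957 = 0.0907 × 3.4803 × 2.9957 = 0.9456.
T(643)/T(410) = exp(τ_B − τ_A) = exp(0.7893) = 2.2019.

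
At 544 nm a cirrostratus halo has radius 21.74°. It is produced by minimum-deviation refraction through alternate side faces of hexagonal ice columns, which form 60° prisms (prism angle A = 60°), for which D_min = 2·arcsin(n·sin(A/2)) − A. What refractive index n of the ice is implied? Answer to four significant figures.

1.309

Rearranging: n = sin((D_min + A)/2) / sin(A/2).
(D_min + A)/2 = (21.74° + 60°)/2 = 40.870°.
n = sin 40.870° / sin 30° = 0.6543 / 0.5000 = 1.3087.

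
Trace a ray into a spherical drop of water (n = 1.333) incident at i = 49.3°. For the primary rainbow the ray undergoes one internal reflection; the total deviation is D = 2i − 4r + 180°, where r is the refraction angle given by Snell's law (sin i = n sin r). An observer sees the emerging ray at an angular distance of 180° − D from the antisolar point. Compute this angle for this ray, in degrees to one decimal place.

40.1°

sin r = sin 49.3° / 1.333 = 0.7581/1.333 = 0.5687; r = 34.66°.
D = 2·49.3° − 4·34.66° + 180° = 98.60° − 138.65° + 180° = 139.95°.
Angle from antisolar point = 180° − D = 40.05°.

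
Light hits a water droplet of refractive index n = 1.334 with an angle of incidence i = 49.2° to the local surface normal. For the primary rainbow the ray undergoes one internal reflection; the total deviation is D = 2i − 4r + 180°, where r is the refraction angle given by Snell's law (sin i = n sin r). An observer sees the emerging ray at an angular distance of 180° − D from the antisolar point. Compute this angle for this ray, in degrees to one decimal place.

sin r = sin 49.2° / 1.334 = 0.7570/1.334 = 0.5675; r = 34.57°.
D = 2·49.2° − 4·34.57° + 180° = 98.40° − 138.29° + 180° = 140.11°.
Angle from antisolar point = 180° − D = 39.89°.

39.9°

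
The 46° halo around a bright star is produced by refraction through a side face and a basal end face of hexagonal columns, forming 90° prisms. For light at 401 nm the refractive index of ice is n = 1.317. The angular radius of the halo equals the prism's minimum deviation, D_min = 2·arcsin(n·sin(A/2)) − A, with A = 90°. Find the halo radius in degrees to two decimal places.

47.26°

n·sin(A/2) = 1.317 × sin 45° = 1.317 × 0.7071 = 0.9313.
D_min = 2·arcsin(0.9313) − 90° = 2 × 68.632° − 90° = 47.264°.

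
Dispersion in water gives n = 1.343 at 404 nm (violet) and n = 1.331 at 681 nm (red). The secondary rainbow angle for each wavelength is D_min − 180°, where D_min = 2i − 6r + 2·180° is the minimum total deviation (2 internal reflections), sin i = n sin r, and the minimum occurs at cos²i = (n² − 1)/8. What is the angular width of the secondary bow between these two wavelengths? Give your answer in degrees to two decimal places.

At 404 nm (n = 1.343): cos²i = 0.10046 → i = 71.522°, r = 44.928°, D_min = 233.478°, rainbow angle = 53.478°.
At 681 nm (n = 1.331): cos²i = 0.09645 → i = 71.907°, r = 45.575°, D_min = 230.365°, rainbow angle = 50.365°.
Angular width = |53.478° − 50.365°| = 3.113°.

3.11°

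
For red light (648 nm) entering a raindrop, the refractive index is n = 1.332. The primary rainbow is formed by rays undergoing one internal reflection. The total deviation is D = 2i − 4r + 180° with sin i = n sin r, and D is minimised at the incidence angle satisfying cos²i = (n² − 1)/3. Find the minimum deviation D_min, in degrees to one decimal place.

cos²i = (1.77422 − 1)/3 = 0.25807; i = arccos(0.50801) = 59.469°.
sin r = sin 59.469°/1.332 = 0.64666; r = 40.290°.
D_min = 2·59.469° − 4·40.290° + 180° = 137.776°.

137.8°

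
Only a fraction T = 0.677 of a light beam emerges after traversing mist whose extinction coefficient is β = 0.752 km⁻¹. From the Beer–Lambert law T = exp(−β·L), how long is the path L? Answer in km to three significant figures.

0.519 km

Beer–Lambert: T = exp(−βL) ⇒ L = −ln(T)/β = −ln(0.677)/0.752 = 0.3901/0.752 = 0.5187 km.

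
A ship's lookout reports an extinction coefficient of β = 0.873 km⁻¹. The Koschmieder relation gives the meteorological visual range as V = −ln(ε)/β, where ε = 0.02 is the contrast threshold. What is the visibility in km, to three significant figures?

V = −ln(0.02) / 0.873 = 3.912 / 0.873 = 4.4811 km.

4.48 km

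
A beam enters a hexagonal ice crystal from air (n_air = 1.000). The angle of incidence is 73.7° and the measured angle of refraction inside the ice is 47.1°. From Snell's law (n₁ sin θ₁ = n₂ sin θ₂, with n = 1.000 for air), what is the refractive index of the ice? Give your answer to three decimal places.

1.310

n = sin θ_i / sin θ_r = sin 73.7° / sin 47.1° = 0.9598 / 0.7325 = 1.3102.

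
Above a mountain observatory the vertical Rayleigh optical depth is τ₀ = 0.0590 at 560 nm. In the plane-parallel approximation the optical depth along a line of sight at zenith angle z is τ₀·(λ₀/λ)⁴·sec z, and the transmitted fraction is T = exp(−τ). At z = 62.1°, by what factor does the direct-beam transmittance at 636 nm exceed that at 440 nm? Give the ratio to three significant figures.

1.29

Airmass: sec 62.1° = 2.1371.
τ(636 nm) = 0.0590 × (560/636)⁴ × 2.1371 = 0.0590 × 0.6011 × 2.1371 = 0.0758.
τ(440 nm) = 0.0590 × (560/440)⁴ × 2.1371 = 0.0590 × 2.6239 × 2.1371 = 0.3308.
T(636)/T(440) = exp(τ_B − τ_A) = exp(0.2550) = 1.2905.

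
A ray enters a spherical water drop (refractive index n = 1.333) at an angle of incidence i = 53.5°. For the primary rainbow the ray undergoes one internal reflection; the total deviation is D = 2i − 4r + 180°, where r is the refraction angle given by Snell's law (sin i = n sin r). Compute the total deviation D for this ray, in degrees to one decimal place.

sin r = sin 53.5° / 1.333 = 0.8039/1.333 = 0.6030; r = 37.09°.
D = 2·53.5° − 4·37.09° + 180° = 107.00° − 148.35° + 180° = 138.65°.

138.6°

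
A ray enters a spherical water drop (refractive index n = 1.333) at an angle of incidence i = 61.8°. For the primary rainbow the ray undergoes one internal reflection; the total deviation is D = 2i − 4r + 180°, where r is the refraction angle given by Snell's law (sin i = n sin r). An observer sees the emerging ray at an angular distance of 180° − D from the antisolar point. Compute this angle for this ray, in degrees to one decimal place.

sin r = sin 61.8° / 1.333 = 0.8813/1.333 = 0.6611; r = 41.39°.
D = 2·61.8° − 4·41.39° + 180° = 123.60° − 165.55° + 180° = 138.05°.
Angle from antisolar point = 180° − D = 41.95°.

41.9°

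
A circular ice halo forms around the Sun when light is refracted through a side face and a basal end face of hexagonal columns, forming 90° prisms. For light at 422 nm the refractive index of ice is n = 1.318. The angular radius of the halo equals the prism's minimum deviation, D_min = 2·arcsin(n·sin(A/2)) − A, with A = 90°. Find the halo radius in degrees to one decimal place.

47.5°

n·sin(A/2) = 1.318 × sin 45° = 1.318 × 0.7071 = 0.9320.
D_min = 2·arcsin(0.9320) − 90° = 2 × 68.743° − 90° = 47.487°.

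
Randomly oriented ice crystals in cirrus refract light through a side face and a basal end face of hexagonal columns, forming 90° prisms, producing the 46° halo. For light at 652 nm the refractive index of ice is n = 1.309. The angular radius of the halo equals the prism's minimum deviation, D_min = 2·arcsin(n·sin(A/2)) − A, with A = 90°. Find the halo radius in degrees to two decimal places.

n·sin(A/2) = 1.309 × sin 45° = 1.309 × 0.7071 = 0.9256.
D_min = 2·arcsin(0.9256) − 90° = 2 × 67.759° − 90° = 45.519°.

45.52°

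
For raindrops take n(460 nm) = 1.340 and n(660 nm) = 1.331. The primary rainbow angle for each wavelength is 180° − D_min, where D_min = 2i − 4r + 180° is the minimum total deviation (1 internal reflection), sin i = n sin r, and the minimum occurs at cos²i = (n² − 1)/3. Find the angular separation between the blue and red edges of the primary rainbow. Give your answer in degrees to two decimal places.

At 460 nm (n = 1.340): cos²i = 0.26520 → i = 59.004°, r = 39.770°, D_min = 138.929°, rainbow angle = 41.071°.
At 660 nm (n = 1.331): cos²i = 0.25719 → i = 59.527°, r = 40.356°, D_min = 137.630°, rainbow angle = 42.370°.
Angular width = |41.071° − 42.370°| = 1.299°.

1.30°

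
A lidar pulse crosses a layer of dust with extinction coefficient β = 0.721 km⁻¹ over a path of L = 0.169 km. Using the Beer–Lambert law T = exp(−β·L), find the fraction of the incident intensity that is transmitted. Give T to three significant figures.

τ = β·L = 0.721 × 0.169 = 0.1218.
T = exp(−0.1218) = 0.8853.

0.885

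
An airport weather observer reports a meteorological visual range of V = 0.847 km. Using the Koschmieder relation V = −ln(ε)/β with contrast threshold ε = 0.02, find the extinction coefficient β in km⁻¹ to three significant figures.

β = −ln(0.02) / V = 3.912 / 0.847 = 4.6187 km⁻¹.

4.62 km⁻¹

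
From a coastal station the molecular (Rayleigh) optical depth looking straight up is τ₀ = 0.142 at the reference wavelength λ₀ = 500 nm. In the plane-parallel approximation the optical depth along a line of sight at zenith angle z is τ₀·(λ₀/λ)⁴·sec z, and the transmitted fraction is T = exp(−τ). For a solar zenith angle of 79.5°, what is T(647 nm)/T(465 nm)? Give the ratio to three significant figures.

Airmass: sec 79.5° = 5.4874.
τ(647 nm) = 0.142 × (500/647)⁴ × 5.4874 = 0.142 × 0.3567 × 5.4874 = 0.2779.
τ(465 nm) = 0.142 × (500/465)⁴ × 5.4874 = 0.142 × 1.3368 × 5.4874 = 1.0417.
T(647)/T(465) = exp(τ_B − τ_A) = exp(0.7637) = 2.1463.

2.15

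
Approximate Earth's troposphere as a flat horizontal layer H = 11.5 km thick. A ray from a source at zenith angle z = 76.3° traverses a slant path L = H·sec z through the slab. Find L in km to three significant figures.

sec z = 1/cos 76.3° = 4.2223.
L = 11.5 × 4.2223 = 48.556 km.

48.6 km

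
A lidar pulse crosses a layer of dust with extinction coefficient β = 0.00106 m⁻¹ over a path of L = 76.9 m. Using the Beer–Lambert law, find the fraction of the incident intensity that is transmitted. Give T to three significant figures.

0.922

τ = β·L = 0.00106 × 76.9 = 0.0815.
T = exp(−0.0815) = 0.9217.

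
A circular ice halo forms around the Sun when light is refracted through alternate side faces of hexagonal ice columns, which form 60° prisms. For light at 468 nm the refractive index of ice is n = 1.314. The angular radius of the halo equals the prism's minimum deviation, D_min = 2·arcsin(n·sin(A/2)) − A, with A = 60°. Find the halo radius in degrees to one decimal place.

22.1°

n·sin(A/2) = 1.314 × sin 30° = 1.314 × 0.5000 = 0.6570.
D_min = 2·arcsin(0.6570) − 60° = 2 × 41.071° − 60° = 22.143°.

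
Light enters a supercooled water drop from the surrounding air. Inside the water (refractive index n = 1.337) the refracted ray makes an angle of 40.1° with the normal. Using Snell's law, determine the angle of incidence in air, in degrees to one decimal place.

Snell: sin θ_i = n · sin θ_r = 1.337 × sin 40.1° = 1.337 × 0.6441 = 0.8612.
θ_i = arcsin(0.8612) = 59.45°.

59.5°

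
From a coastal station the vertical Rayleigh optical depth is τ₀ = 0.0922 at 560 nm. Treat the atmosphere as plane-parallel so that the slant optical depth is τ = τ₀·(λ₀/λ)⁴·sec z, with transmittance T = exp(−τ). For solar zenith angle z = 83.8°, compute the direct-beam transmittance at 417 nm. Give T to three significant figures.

0.0622

sec 83.8° = 9.2593.
τ = 0.0922 × (560/417)⁴ × 9.2593 = 0.0922 × 3.2524 × 9.2593 = 2.7766.
T = exp(−2.7766) = 0.0622.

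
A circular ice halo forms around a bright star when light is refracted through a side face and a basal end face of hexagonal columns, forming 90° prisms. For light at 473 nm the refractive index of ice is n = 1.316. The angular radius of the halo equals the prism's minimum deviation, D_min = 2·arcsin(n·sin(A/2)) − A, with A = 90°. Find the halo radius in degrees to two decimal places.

47.04°

n·sin(A/2) = 1.316 × sin 45° = 1.316 × 0.7071 = 0.9306.
D_min = 2·arcsin(0.9306) − 90° = 2 × 68.521° − 90° = 47.042°.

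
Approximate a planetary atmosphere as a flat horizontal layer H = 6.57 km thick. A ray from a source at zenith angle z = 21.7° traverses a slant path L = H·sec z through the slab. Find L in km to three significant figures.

7.07 km

sec z = 1/cos 21.7° = 1.0763.
L = 6.57 × 1.0763 = 7.071 km.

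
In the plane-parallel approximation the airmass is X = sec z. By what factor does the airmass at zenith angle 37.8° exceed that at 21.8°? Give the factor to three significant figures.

1.18

X(37.8°)/X(21.8°) = sec 37.8° / sec 21.8° = cos 21.8° / cos 37.8° = 0.9285/0.7902 = 1.1751.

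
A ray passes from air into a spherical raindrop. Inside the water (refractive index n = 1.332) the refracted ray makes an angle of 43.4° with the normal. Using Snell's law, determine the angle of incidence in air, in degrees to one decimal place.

66.2°

Snell: sin θ_i = n · sin θ_r = 1.332 × sin 43.4° = 1.332 × 0.6871 = 0.9152.
θ_i = arcsin(0.9152) = 66.23°.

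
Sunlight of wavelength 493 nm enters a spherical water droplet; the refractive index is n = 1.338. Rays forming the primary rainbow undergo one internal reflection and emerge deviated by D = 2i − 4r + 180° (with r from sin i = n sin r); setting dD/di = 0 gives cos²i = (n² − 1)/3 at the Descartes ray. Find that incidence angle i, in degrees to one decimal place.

59.1°

cos²i = (1.338² − 1)/3 = (1.79024 − 1)/3 = 0.26341.
cos i = 0.51324, so i = 59.120°.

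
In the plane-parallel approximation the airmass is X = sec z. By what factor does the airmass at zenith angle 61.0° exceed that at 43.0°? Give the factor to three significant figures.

1.51

X(61.0°)/X(43.0°) = sec 61.0° / sec 43.0° = cos 43.0° / cos 61.0° = 0.7314/0.4848 = 1.5085.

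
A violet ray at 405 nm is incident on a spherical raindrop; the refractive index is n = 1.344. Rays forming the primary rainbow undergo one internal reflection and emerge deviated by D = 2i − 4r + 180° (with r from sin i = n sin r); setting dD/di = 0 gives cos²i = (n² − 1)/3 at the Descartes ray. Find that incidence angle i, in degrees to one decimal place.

58.8°

cos²i = (1.344² − 1)/3 = (1.80634 − 1)/3 = 0.26878.
cos i = 0.51844, so i = 58.772°.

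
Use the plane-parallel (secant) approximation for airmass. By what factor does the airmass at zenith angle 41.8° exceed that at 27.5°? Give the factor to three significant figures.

X(41.8°)/X(27.5°) = sec 41.8° / sec 27.5° = cos 27.5° / cos 41.8° = 0.8870/0.7455 = 1.1899.

1.19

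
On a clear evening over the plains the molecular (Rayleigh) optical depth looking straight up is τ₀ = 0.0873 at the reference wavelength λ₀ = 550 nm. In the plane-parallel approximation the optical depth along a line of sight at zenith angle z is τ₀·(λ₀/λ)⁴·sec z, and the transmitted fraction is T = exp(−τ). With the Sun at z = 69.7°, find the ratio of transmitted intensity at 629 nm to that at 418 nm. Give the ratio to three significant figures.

Airmass: sec 69.7° = 2.8824.
τ(629 nm) = 0.0873 × (550/629)⁴ × 2.8824 = 0.0873 × 0.5846 × 2.8824 = 0.1471.
τ(418 nm) = 0.0873 × (550/418)⁴ × 2.8824 = 0.0873 × 2.9974 × 2.8824 = 0.7542.
T(629)/T(418) = exp(τ_B − τ_A) = exp(0.6071) = 1.8352.

1.84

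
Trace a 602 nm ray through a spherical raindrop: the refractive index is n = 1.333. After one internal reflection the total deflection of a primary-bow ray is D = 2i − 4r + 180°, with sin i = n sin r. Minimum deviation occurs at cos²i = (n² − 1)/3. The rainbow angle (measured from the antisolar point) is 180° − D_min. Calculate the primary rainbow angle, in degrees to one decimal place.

cos²i = (1.77689 − 1)/3 = 0.25896; i = arccos(0.50888) = 59.410°.
sin r = sin 59.410°/1.333 = 0.64579; r = 40.225°.
D_min = 2·59.410° − 4·40.225° + 180° = 137.922°.
Rainbow angle = 180° − D_min = 42.078°.

42.1°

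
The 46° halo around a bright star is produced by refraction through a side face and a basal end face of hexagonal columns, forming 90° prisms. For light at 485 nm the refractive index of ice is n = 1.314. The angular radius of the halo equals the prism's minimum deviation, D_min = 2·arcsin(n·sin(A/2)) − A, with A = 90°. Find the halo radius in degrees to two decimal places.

n·sin(A/2) = 1.314 × sin 45° = 1.314 × 0.7071 = 0.9291.
D_min = 2·arcsin(0.9291) − 90° = 2 × 68.301° − 90° = 46.602°.

46.60°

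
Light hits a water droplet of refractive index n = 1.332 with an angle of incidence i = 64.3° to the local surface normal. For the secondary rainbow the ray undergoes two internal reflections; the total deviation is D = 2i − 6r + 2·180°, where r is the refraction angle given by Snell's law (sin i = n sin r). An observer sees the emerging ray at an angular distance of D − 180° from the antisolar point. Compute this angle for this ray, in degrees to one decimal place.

53.2°

sin r = sin 64.3° / 1.332 = 0.9011/1.332 = 0.6765; r = 42.57°.
D = 2·64.3° − 6·42.57° + 2·180° = 128.60° − 255.42° + 360° = 233.18°.
Angle from antisolar point = D − 180° = 53.18°.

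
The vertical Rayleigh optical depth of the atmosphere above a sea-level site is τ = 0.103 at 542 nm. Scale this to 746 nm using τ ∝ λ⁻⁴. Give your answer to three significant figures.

τ(746 nm) = τ(542 nm) × (542/746)⁴ = 0.103 × (0.7265)⁴ = 0.103 × 0.2786 = 0.0287.

0.0287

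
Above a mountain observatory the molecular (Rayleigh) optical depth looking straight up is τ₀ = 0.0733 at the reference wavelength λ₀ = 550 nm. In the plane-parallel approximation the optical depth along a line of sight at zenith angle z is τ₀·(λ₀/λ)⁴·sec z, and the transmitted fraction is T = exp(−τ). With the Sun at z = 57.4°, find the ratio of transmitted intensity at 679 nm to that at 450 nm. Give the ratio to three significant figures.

Airmass: sec 57.4° = 1.8561.
τ(679 nm) = 0.0733 × (550/679)⁴ × 1.8561 = 0.0733 × 0.4305 × 1.8561 = 0.0586.
τ(450 nm) = 0.0733 × (550/450)⁴ × 1.8561 = 0.0733 × 2.2315 × 1.8561 = 0.3036.
T(679)/T(450) = exp(τ_B − τ_A) = exp(0.2450) = 1.2777.

1.28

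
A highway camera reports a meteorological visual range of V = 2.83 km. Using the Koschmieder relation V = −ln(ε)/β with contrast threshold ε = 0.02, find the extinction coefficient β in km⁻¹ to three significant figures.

β = −ln(0.02) / V = 3.912 / 2.83 = 1.3823 km⁻¹.

1.38 km⁻¹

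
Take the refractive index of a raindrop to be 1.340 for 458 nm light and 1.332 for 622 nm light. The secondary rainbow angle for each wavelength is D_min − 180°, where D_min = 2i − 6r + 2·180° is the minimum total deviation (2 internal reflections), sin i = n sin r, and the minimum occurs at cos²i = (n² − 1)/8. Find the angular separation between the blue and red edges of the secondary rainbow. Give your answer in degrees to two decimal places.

2.08°

At 458 nm (n = 1.340): cos²i = 0.09945 → i = 71.618°, r = 45.088°, D_min = 232.709°, rainbow angle = 52.709°.
At 622 nm (n = 1.332): cos²i = 0.09678 → i = 71.875°, r = 45.520°, D_min = 230.628°, rainbow angle = 50.628°.
Angular width = |52.709° − 50.628°| = 2.080°.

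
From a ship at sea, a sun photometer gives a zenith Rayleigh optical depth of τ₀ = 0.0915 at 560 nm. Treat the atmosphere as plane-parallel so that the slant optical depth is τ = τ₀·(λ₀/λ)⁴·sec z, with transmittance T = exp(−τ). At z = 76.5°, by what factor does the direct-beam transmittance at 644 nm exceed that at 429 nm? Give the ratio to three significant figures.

Airmass: sec 76.5° = 4.2837.
τ(644 nm) = 0.0915 × (560/644)⁴ × 4.2837 = 0.0915 × 0.5718 × 4.2837 = 0.2241.
τ(429 nm) = 0.0915 × (560/429)⁴ × 4.2837 = 0.0915 × 2.9035 × 4.2837 = 1.1380.
T(644)/T(429) = exp(τ_B − τ_A) = exp(0.9139) = 2.4941.

2.49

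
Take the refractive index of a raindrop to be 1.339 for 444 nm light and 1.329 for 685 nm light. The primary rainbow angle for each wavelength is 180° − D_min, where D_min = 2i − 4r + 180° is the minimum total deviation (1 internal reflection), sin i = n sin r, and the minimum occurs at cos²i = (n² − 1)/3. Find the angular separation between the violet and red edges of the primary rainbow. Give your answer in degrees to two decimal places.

1.45°

At 444 nm (n = 1.339): cos²i = 0.26431 → i = 59.062°, r = 39.834°, D_min = 138.786°, rainbow angle = 41.214°.
At 685 nm (n = 1.329): cos²i = 0.25541 → i = 59.643°, r = 40.487°, D_min = 137.337°, rainbow angle = 42.663°.
Angular width = |41.214° − 42.663°| = 1.450°.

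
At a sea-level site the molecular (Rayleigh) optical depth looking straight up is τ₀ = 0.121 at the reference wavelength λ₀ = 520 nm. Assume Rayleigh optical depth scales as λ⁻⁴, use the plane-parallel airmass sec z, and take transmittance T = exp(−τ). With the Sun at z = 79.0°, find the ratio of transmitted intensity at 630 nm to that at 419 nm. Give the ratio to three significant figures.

Airmass: sec 79.0° = 5.2408.
τ(630 nm) = 0.121 × (520/630)⁴ × 5.2408 = 0.121 × 0.4641 × 5.2408 = 0.2943.
τ(419 nm) = 0.121 × (520/419)⁴ × 5.2408 = 0.121 × 2.3722 × 5.2408 = 1.5043.
T(630)/T(419) = exp(τ_B − τ_A) = exp(1.2100) = 3.3535.

3.35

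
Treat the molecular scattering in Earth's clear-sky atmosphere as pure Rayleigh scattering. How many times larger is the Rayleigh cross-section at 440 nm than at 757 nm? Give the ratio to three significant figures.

8.76

Rayleigh scattering ∝ λ⁻⁴, so the ratio of coefficients is the inverse fourth power of the wavelength ratio.
σ(440)/σ(757) = (757/440)⁴ = (1.7205)⁴ = 8.761.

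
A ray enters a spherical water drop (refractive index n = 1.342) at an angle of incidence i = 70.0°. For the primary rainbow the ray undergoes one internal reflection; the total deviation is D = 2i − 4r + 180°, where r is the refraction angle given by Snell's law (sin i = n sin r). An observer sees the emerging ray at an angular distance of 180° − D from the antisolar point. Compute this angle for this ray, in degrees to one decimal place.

sin r = sin 70.0° / 1.342 = 0.9397/1.342 = 0.7002; r = 44.44°.
D = 2·70.0° − 4·44.44° + 180° = 140.00° − 177.78° + 180° = 142.22°.
Angle from antisolar point = 180° − D = 37.78°.

37.8°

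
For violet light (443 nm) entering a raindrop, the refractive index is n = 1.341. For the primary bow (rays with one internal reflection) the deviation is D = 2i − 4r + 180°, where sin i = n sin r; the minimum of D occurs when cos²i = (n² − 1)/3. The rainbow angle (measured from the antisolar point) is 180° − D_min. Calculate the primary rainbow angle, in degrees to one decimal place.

cos²i = (1.79828 − 1)/3 = 0.26609; i = arccos(0.51584) = 58.946°.
sin r = sin 58.946°/1.341 = 0.63884; r = 39.705°.
D_min = 2·58.946° − 4·39.705° + 180° = 139.071°.
Rainbow angle = 180° − D_min = 40.929°.

40.9°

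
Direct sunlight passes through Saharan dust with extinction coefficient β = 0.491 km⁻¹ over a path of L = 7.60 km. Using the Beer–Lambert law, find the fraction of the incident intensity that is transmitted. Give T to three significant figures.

τ = β·L = 0.491 × 7.60 = 3.7316.
T = exp(−3.7316) = 0.0240.

0.0240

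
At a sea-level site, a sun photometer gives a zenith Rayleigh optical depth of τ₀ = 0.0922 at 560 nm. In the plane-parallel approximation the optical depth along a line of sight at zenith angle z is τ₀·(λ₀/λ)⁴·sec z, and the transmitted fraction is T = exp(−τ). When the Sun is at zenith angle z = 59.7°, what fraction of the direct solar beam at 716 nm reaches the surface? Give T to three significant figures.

0.934

sec 59.7° = 1.9821.
τ = 0.0922 × (560/716)⁴ × 1.9821 = 0.0922 × 0.3742 × 1.9821 = 0.0684.
T = exp(−0.0684) = 0.9339.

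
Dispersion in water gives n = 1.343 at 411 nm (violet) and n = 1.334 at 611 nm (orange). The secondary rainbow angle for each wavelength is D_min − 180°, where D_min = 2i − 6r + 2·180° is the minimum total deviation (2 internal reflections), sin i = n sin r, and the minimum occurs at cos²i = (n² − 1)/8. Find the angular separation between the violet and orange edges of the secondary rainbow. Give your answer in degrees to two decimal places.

At 411 nm (n = 1.343): cos²i = 0.10046 → i = 71.522°, r = 44.928°, D_min = 233.478°, rainbow angle = 53.478°.
At 611 nm (n = 1.334): cos²i = 0.09744 → i = 71.810°, r = 45.411°, D_min = 231.153°, rainbow angle = 51.153°.
Angular width = |53.478° − 51.153°| = 2.325°.

2.33°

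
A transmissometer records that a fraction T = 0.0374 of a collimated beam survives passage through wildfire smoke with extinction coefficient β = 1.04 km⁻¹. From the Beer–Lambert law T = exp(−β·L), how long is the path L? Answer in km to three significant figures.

3.16 km

Beer–Lambert: T = exp(−βL) ⇒ L = −ln(T)/β = −ln(0.0374)/1.04 = 3.2861/1.04 = 3.16 km.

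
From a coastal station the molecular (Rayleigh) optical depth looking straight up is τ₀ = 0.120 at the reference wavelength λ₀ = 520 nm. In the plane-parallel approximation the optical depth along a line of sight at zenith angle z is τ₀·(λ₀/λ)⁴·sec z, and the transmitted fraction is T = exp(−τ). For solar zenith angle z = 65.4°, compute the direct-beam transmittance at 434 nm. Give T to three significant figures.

sec 65.4° = 2.4022.
τ = 0.120 × (520/434)⁴ × 2.4022 = 0.120 × 2.0609 × 2.4022 = 0.5941.
T = exp(−0.5941) = 0.5521.

0.552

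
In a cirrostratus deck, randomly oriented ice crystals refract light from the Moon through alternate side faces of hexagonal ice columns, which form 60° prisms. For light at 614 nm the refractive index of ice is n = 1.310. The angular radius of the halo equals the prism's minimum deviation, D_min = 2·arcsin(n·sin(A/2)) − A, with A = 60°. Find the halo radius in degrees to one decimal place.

n·sin(A/2) = 1.310 × sin 30° = 1.310 × 0.5000 = 0.6550.
D_min = 2·arcsin(0.6550) − 60° = 2 × 40.920° − 60° = 21.839°.

21.8°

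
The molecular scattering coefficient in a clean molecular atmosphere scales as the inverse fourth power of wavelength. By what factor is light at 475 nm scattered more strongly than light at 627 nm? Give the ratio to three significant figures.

3.04

Rayleigh scattering ∝ λ⁻⁴, so the ratio of coefficients is the inverse fourth power of the wavelength ratio.
σ(475)/σ(627) = (627/475)⁴ = (1.3200)⁴ = 3.036.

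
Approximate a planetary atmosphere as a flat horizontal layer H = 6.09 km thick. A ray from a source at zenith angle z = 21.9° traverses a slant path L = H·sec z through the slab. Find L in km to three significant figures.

sec z = 1/cos 21.9° = 1.0778.
L = 6.09 × 1.0778 = 6.564 km.

6.56 km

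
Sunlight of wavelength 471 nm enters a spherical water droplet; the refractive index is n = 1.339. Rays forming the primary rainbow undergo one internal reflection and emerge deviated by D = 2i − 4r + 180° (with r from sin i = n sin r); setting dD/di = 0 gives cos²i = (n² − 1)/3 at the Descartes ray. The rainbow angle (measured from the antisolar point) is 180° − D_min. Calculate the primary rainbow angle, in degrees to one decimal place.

cos²i = (1.79292 − 1)/3 = 0.26431; i = arccos(0.51411) = 59.062°.
sin r = sin 59.062°/1.339 = 0.64057; r = 39.834°.
D_min = 2·59.062° − 4·39.834° + 180° = 138.786°.
Rainbow angle = 180° − D_min = 41.214°.

41.2°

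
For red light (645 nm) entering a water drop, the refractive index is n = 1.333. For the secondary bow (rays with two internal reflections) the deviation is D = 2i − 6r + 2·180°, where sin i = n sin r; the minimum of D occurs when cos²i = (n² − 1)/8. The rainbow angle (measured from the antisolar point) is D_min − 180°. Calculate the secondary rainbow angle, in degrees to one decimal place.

cos²i = (1.77689 − 1)/8 = 0.09711; i = arccos(0.31163) = 71.843°.
sin r = sin 71.843°/1.333 = 0.71283; r = 45.466°.
D_min = 2·71.843° − 6·45.466° + 360° = 230.891°.
Rainbow angle = D_min − 180° = 50.891°.

50.9°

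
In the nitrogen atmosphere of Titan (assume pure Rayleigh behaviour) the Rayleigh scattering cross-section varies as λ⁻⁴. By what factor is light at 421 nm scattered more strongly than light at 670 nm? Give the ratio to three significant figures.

Rayleigh scattering ∝ λ⁻⁴, so the ratio of coefficients is the inverse fourth power of the wavelength ratio.
σ(421)/σ(670) = (670/421)⁴ = (1.5914)⁴ = 6.415.

6.41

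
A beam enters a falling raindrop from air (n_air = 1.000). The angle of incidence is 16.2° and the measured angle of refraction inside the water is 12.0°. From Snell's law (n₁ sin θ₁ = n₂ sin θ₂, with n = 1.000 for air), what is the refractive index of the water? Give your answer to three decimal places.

1.342

n = sin θ_i / sin θ_r = sin 16.2° / sin 12.0° = 0.2790 / 0.2079 = 1.3419.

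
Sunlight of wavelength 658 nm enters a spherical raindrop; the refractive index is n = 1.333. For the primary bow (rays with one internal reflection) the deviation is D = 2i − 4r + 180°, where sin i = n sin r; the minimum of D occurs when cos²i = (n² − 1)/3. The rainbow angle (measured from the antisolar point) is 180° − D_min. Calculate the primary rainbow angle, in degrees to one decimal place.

42.1°

cos²i = (1.77689 − 1)/3 = 0.25896; i = arccos(0.50888) = 59.410°.
sin r = sin 59.410°/1.333 = 0.64579; r = 40.225°.
D_min = 2·59.410° − 4·40.225° + 180° = 137.922°.
Rainbow angle = 180° − D_min = 42.078°.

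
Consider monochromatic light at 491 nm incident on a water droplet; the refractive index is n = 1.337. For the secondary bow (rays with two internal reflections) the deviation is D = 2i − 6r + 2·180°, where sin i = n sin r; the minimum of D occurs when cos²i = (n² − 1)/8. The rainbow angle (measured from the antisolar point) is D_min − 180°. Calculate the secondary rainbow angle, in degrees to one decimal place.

cos²i = (1.78757 − 1)/8 = 0.09845; i = arccos(0.31376) = 71.714°.
sin r = sin 71.714°/1.337 = 0.71017; r = 45.249°.
D_min = 2·71.714° − 6·45.249° + 360° = 231.934°.
Rainbow angle = D_min − 180° = 51.934°.

51.9°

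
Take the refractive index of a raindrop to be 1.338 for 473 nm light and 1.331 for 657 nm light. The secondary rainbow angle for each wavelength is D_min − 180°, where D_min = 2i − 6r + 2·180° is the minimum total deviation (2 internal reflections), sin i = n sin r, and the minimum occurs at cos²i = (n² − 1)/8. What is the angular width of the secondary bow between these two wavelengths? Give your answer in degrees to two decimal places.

At 473 nm (n = 1.338): cos²i = 0.09878 → i = 71.682°, r = 45.195°, D_min = 232.193°, rainbow angle = 52.193°.
At 657 nm (n = 1.331): cos²i = 0.09645 → i = 71.907°, r = 45.575°, D_min = 230.365°, rainbow angle = 50.365°.
Angular width = |52.193° − 50.365°| = 1.828°.

1.83°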